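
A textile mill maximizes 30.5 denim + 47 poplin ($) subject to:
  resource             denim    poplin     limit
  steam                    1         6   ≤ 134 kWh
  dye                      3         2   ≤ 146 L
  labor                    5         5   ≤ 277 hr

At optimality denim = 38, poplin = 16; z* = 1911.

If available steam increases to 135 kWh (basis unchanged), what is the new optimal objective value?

1916

Binding: steam and dye. Non-binding: labor (7 unused).
By complementary slackness, y = 0 for the non-binding constraint.
From A_Bᵀ y = c: 1·y_steam + 3·y_dye = 30.5; 6·y_steam + 2·y_dye = 47.
→ y_steam = 5 and y_dye = 8.5.
Δz = y_steam·Δb = 5 × (1) = 5, so new z* = 1911 + 5 = 1916.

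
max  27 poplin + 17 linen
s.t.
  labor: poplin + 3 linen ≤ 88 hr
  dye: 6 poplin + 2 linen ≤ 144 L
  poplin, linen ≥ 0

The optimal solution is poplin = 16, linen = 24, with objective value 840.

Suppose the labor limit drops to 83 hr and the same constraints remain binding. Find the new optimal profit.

Both labor and dye are binding at x*.
From A_Bᵀ y = c: 1·y_labor + 6·y_dye = 27; 3·y_labor + 2·y_dye = 17.
This yields shadow prices y_labor = 3, y_dye = 4.
Δz = y_labor·Δb = 3 × (-5) = -15, so new z* = 840 − 15 = 825.

825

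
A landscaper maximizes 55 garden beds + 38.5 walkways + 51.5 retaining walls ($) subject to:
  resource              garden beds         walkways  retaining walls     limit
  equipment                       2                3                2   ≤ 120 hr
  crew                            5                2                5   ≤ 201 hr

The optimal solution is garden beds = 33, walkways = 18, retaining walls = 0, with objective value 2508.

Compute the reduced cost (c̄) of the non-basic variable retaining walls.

-3.5

Both equipment and crew are binding at x*.
The binding rows give the dual system: 2·y_equipment + 5·y_crew = 55 and 3·y_equipment + 2·y_crew = 38.5.
Solving: y_equipment = 7.5, y_crew = 8.
Reduced cost of retaining walls: c₃ − yᵀa₃ = 51.5 − (7.5·2 + 8·5) = 51.5 − 55 = -3.5.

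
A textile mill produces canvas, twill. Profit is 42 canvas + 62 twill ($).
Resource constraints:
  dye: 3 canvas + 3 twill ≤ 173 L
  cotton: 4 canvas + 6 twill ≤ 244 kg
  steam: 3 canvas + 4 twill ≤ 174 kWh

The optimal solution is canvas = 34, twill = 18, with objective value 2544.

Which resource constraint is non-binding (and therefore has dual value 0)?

dye

dye: 156/173 (slack 17)
cotton: 244/244 (binding)
steam: 174/174 (binding)
By complementary slackness, a constraint with positive slack has shadow price 0 → dye.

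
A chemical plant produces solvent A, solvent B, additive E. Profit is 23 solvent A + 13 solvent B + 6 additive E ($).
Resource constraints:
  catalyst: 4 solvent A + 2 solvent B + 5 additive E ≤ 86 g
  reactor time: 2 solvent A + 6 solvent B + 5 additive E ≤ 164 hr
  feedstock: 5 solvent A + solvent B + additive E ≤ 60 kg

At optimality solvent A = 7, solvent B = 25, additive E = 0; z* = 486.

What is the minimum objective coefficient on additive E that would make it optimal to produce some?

11.5

Check each constraint at x*: catalyst 78/86 (slack 8); reactor time 164/164 (tight); feedstock 60/60 (tight).
By complementary slackness, y = 0 for the non-binding constraint.
From A_Bᵀ y = c: 2·y_reactor time + 5·y_feedstock = 23; 6·y_reactor time + 1·y_feedstock = 13.
Solving: y_reactor time = 1.5, y_feedstock = 4.
additive E enters the basis when its profit ≥ yᵀa₃ = 1.5·5 + 4·1 = 11.5.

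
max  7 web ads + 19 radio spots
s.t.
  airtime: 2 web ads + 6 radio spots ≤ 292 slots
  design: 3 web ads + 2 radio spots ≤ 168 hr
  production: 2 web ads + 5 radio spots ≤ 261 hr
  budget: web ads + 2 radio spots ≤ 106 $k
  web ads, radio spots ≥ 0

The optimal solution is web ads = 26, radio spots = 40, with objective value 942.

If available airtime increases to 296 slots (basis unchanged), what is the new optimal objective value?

952

At the optimum: airtime uses 292 of 292 (binding); design uses 158 of 168 (slack = 10); production uses 252 of 261 (slack = 9); budget uses 106 of 106 (binding).
By complementary slackness, y = 0 for the non-binding constraints.
Dual feasibility on the basic columns requires 2·y_airtime + 1·y_budget = 7, 6·y_airtime + 2·y_budget = 19.
This yields shadow prices y_airtime = 2.5, y_budget = 2.
Δz = y_airtime·Δb = 2.5 × (4) = 10, so new z* = 942 + 10 = 952.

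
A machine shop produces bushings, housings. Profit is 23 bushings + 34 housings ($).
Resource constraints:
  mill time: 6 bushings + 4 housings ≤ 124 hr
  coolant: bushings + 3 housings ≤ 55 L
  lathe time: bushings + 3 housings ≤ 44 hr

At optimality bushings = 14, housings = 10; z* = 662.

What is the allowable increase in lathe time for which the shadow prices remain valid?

11

Binding constraints: mill time, lathe time. The basis is B = [[6,4],[1,3]] with det 14.
Per unit increase in lathe time, x* moves by d = (-0.2857, 0.4286).
The basis stays optimal until coolant becomes binding; allowable increase = 11 hr.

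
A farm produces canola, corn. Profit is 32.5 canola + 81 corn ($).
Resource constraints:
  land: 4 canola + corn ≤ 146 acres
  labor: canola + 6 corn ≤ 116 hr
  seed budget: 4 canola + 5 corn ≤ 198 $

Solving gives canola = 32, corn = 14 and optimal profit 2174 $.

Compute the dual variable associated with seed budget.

Binding: labor and seed budget. Non-binding: land (4 unused).
Slack constraints have shadow price 0 (complementary slackness).
The binding rows give the dual system: 1·y_labor + 4·y_seed budget = 32.5 and 6·y_labor + 5·y_seed budget = 81.
Solving: y_labor = 8.5, y_seed budget = 6.
Shadow price of seed budget = 6.

6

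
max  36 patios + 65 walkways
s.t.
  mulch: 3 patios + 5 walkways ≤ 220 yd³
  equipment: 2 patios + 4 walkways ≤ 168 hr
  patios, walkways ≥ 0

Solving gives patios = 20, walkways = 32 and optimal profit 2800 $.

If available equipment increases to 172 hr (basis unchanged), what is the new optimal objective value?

2830

At the optimum: mulch uses 220 of 220 (binding); equipment uses 168 of 168 (binding).
The binding rows give the dual system: 3·y_mulch + 2·y_equipment = 36 and 5·y_mulch + 4·y_equipment = 65.
Solving: y_mulch = 7, y_equipment = 7.5.
Δz = y_equipment·Δb = 7.5 × (4) = 30, so new z* = 2800 + 30 = 2830.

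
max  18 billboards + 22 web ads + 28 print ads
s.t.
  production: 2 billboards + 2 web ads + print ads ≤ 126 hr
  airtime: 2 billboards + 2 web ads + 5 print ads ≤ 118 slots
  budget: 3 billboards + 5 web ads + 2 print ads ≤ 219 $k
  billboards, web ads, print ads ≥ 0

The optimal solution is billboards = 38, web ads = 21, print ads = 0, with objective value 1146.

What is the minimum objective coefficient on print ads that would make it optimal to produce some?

34

Binding: airtime and budget. Non-binding: production (8 unused).
Since production is not tight, its dual is 0.
Dual feasibility on the basic columns requires 2·y_airtime + 3·y_budget = 18, 2·y_airtime + 5·y_budget = 22.
→ y_airtime = 6 and y_budget = 2.
print ads enters the basis when its profit ≥ yᵀa₃ = 6·5 + 2·2 = 34.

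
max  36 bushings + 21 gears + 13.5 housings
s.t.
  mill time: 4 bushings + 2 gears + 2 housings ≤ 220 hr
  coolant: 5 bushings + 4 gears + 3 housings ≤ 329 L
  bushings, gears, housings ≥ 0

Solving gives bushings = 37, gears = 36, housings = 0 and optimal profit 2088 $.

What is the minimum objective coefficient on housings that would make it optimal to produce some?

Both mill time and coolant are binding at x*.
Dual feasibility on the basic columns requires 4·y_mill time + 5·y_coolant = 36, 2·y_mill time + 4·y_coolant = 21.
Solving: y_mill time = 6.5, y_coolant = 2.
housings enters the basis when its profit ≥ yᵀa₃ = 6.5·2 + 2·3 = 19.

19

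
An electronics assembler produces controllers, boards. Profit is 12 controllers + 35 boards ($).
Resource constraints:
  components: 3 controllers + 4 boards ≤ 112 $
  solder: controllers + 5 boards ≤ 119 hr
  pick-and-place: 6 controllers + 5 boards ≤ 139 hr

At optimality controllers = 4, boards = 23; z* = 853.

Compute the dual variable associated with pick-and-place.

1

Check each constraint at x*: components 104/112 (slack 8); solder 119/119 (tight); pick-and-place 139/139 (tight).
Slack constraints have shadow price 0 (complementary slackness).
Dual feasibility on the basic columns requires 1·y_solder + 6·y_pick-and-place = 12, 5·y_solder + 5·y_pick-and-place = 35.
This yields shadow prices y_solder = 6, y_pick-and-place = 1.
Shadow price of pick-and-place = 1.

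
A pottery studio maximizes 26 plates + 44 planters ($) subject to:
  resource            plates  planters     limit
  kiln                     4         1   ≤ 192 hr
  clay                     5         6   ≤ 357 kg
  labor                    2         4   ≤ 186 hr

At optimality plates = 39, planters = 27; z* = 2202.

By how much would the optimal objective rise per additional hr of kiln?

0

At the optimum: kiln uses 183 of 192 (slack = 9); clay uses 357 of 357 (binding); labor uses 186 of 186 (binding).
Since kiln is not tight, its dual is 0.
From A_Bᵀ y = c: 5·y_clay + 2·y_labor = 26; 6·y_clay + 4·y_labor = 44.
→ y_clay = 2 and y_labor = 8.
Shadow price of kiln = 0.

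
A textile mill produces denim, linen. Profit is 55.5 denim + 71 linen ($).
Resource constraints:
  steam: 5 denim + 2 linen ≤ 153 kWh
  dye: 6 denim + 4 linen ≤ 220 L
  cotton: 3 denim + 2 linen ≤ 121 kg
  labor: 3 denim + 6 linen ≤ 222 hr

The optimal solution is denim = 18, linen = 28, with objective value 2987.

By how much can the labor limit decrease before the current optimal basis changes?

Binding constraints: dye, labor. The basis is B = [[6,4],[3,6]] with det 24.
Per unit decrease in labor, x* moves by d = (0.1667, -0.25).
The basis stays optimal until steam becomes binding; allowable decrease = 21 hr.

21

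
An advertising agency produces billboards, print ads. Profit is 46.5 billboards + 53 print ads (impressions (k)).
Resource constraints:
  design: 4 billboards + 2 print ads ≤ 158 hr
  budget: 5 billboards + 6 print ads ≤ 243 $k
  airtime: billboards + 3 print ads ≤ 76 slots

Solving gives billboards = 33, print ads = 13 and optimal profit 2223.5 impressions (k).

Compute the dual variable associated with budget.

8.5

Check each constraint at x*: design 158/158 (tight); budget 243/243 (tight); airtime 72/76 (slack 4).
Since airtime is not tight, its dual is 0.
The binding rows give the dual system: 4·y_design + 5·y_budget = 46.5 and 2·y_design + 6·y_budget = 53.
→ y_design = 1 and y_budget = 8.5.
Shadow price of budget = 8.5.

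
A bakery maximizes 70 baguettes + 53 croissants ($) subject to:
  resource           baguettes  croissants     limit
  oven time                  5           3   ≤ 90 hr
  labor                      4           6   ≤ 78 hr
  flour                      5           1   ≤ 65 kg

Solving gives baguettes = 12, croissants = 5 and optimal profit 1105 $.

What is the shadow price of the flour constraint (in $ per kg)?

Check each constraint at x*: oven time 75/90 (slack 15); labor 78/78 (tight); flour 65/65 (tight).
Slack constraints have shadow price 0 (complementary slackness).
From A_Bᵀ y = c: 4·y_labor + 5·y_flour = 70; 6·y_labor + 1·y_flour = 53.
This yields shadow prices y_labor = 7.5, y_flour = 8.
Shadow price of flour = 8.

8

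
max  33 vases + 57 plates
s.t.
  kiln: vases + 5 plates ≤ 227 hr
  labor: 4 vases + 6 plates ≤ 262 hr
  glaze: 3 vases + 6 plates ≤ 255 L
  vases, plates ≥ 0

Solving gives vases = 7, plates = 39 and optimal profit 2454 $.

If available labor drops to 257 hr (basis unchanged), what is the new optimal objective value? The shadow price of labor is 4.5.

2431.5

Δb = -5, so new z* = 2454 + (4.5)·(-5) = 2454 − 22.5 = 2431.5.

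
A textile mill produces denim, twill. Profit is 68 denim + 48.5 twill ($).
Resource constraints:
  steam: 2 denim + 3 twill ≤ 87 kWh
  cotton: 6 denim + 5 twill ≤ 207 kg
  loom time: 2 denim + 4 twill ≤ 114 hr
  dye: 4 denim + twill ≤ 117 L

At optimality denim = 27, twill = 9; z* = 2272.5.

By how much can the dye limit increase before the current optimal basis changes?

Binding constraints: cotton, dye. The basis is B = [[6,5],[4,1]] with det -14.
Per unit increase in dye, x* moves by d = (0.3571, -0.4286).
The basis stays optimal until twill reaches 0; allowable increase = 21 L.

21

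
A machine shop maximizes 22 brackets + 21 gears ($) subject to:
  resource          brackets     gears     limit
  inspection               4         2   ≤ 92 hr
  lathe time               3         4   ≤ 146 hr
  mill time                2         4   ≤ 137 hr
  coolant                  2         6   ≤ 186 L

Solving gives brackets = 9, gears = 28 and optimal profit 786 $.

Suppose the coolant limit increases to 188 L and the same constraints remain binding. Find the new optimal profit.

Check each constraint at x*: inspection 92/92 (tight); lathe time 139/146 (slack 7); mill time 130/137 (slack 7); coolant 186/186 (tight).
Since lathe time, mill time are not tight, their duals are 0.
From A_Bᵀ y = c: 4·y_inspection + 2·y_coolant = 22; 2·y_inspection + 6·y_coolant = 21.
This yields shadow prices y_inspection = 4.5, y_coolant = 2.
Δz = y_coolant·Δb = 2 × (2) = 4, so new z* = 786 + 4 = 790.

790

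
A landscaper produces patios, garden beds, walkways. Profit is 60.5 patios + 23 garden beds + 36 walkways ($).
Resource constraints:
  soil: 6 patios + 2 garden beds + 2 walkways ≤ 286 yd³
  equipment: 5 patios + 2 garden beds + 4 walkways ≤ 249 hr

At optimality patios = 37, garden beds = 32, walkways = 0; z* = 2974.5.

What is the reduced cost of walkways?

Both soil and equipment are binding at x*.
From A_Bᵀ y = c: 6·y_soil + 5·y_equipment = 60.5; 2·y_soil + 2·y_equipment = 23.
→ y_soil = 3 and y_equipment = 8.5.
Reduced cost of walkways: c₃ − yᵀa₃ = 36 − (3·2 + 8.5·4) = 36 − 40 = -4.

-4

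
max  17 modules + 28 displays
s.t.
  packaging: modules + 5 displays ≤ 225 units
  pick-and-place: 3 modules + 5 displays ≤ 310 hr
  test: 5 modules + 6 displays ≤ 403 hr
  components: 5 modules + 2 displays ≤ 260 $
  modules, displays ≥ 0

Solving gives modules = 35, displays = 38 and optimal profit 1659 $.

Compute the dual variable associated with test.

3

Binding: packaging and test. Non-binding: pick-and-place (15 unused), components (9 unused).
Since pick-and-place, components are not tight, their duals are 0.
The binding rows give the dual system: 1·y_packaging + 5·y_test = 17 and 5·y_packaging + 6·y_test = 28.
Solving: y_packaging = 2, y_test = 3.
Shadow price of test = 3.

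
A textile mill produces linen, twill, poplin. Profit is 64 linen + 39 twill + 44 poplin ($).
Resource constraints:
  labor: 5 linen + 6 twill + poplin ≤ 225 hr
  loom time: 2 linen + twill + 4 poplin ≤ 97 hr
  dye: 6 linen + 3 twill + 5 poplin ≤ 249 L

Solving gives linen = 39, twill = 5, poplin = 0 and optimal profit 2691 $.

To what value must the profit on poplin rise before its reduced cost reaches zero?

Check each constraint at x*: labor 225/225 (tight); loom time 83/97 (slack 14); dye 249/249 (tight).
Slack constraints have shadow price 0 (complementary slackness).
Dual feasibility on the basic columns requires 5·y_labor + 6·y_dye = 64, 6·y_labor + 3·y_dye = 39.
→ y_labor = 2 and y_dye = 9.
poplin enters the basis when its profit ≥ yᵀa₃ = 2·1 + 9·5 = 47.

47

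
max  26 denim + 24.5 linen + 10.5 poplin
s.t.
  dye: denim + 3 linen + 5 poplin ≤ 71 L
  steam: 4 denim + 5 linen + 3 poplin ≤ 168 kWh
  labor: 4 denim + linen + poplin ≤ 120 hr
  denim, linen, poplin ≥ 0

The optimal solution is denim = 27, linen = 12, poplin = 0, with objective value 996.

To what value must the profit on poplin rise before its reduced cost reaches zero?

At the optimum: dye uses 63 of 71 (slack = 8); steam uses 168 of 168 (binding); labor uses 120 of 120 (binding).
Since dye is not tight, its dual is 0.
From A_Bᵀ y = c: 4·y_steam + 4·y_labor = 26; 5·y_steam + 1·y_labor = 24.5.
→ y_steam = 4.5 and y_labor = 2.
poplin enters the basis when its profit ≥ yᵀa₃ = 4.5·3 + 2·1 = 15.5.

15.5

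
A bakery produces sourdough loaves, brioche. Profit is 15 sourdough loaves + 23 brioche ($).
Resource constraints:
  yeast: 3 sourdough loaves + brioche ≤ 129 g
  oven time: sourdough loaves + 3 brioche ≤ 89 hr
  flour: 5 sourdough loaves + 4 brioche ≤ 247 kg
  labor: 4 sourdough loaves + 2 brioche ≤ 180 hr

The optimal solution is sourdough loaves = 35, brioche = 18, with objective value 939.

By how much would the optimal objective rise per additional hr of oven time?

At the optimum: yeast uses 123 of 129 (slack = 6); oven time uses 89 of 89 (binding); flour uses 247 of 247 (binding); labor uses 176 of 180 (slack = 4).
Slack constraints have shadow price 0 (complementary slackness).
Dual feasibility on the basic columns requires 1·y_oven time + 5·y_flour = 15, 3·y_oven time + 4·y_flour = 23.
This yields shadow prices y_oven time = 5, y_flour = 2.
Shadow price of oven time = 5.

5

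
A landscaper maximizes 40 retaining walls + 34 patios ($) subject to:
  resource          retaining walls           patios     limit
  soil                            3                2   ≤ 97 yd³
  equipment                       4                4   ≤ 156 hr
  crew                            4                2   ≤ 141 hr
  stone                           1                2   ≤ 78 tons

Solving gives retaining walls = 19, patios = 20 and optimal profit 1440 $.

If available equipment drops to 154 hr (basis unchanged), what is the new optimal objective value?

Binding: soil and equipment. Non-binding: crew (25 unused), stone (19 unused).
Since crew, stone are not tight, their duals are 0.
From A_Bᵀ y = c: 3·y_soil + 4·y_equipment = 40; 2·y_soil + 4·y_equipment = 34.
→ y_soil = 6 and y_equipment = 5.5.
Δz = y_equipment·Δb = 5.5 × (-2) = -11, so new z* = 1440 − 11 = 1429.

1429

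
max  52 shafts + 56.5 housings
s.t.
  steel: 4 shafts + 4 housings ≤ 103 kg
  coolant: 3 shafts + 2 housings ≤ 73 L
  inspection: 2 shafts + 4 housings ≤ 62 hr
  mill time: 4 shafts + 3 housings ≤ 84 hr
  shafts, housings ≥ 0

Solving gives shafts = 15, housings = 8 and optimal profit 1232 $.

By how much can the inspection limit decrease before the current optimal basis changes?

20

Binding constraints: inspection, mill time. The basis is B = [[2,4],[4,3]] with det -10.
Per unit decrease in inspection, x* moves by d = (0.3, -0.4).
The basis stays optimal until housings reaches 0; allowable decrease = 20 hr.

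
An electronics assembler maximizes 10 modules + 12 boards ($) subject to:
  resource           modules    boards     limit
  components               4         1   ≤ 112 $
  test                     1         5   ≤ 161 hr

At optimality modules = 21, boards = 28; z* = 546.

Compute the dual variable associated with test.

2

At the optimum: components uses 112 of 112 (binding); test uses 161 of 161 (binding).
From A_Bᵀ y = c: 4·y_components + 1·y_test = 10; 1·y_components + 5·y_test = 12.
This yields shadow prices y_components = 2, y_test = 2.
Shadow price of test = 2.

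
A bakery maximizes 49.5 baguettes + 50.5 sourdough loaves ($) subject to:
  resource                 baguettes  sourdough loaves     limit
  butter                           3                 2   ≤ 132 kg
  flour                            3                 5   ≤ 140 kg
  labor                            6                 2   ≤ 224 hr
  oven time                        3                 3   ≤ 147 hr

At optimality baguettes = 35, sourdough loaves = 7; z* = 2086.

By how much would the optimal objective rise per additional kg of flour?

Binding: flour and labor. Non-binding: butter (13 unused), oven time (21 unused).
Since butter, oven time are not tight, their duals are 0.
The binding rows give the dual system: 3·y_flour + 6·y_labor = 49.5 and 5·y_flour + 2·y_labor = 50.5.
Solving: y_flour = 8.5, y_labor = 4.
Shadow price of flour = 8.5.

8.5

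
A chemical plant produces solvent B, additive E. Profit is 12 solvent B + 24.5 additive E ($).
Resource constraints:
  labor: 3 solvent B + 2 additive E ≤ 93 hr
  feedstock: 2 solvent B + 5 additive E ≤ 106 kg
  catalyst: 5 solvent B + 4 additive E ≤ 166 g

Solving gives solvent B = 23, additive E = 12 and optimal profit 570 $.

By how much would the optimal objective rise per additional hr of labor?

1

Check each constraint at x*: labor 93/93 (tight); feedstock 106/106 (tight); catalyst 163/166 (slack 3).
Since catalyst is not tight, its dual is 0.
Dual feasibility on the basic columns requires 3·y_labor + 2·y_feedstock = 12, 2·y_labor + 5·y_feedstock = 24.5.
This yields shadow prices y_labor = 1, y_feedstock = 4.5.
Shadow price of labor = 1.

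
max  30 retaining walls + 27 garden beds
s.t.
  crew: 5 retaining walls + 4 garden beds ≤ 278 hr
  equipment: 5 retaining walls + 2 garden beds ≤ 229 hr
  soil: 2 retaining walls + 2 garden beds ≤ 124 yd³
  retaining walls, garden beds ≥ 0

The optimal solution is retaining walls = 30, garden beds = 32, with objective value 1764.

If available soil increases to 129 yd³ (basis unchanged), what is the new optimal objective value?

Check each constraint at x*: crew 278/278 (tight); equipment 214/229 (slack 15); soil 124/124 (tight).
Since equipment is not tight, its dual is 0.
The binding rows give the dual system: 5·y_crew + 2·y_soil = 30 and 4·y_crew + 2·y_soil = 27.
This yields shadow prices y_crew = 3, y_soil = 7.5.
Δz = y_soil·Δb = 7.5 × (5) = 37.5, so new z* = 1764 + 37.5 = 1801.5.

1801.5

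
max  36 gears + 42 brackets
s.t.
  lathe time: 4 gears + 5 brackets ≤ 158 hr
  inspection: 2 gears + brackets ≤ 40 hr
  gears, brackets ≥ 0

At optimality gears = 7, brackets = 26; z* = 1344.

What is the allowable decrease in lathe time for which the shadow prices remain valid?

78

Binding constraints: lathe time, inspection. The basis is B = [[4,5],[2,1]] with det -6.
Per unit decrease in lathe time, x* moves by d = (0.1667, -0.3333).
The basis stays optimal until brackets reaches 0; allowable decrease = 78 hr.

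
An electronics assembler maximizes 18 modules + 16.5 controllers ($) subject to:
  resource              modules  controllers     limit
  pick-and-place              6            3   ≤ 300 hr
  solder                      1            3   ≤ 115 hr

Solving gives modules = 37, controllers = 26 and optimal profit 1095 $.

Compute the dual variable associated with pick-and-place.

At the optimum: pick-and-place uses 300 of 300 (binding); solder uses 115 of 115 (binding).
The binding rows give the dual system: 6·y_pick-and-place + 1·y_solder = 18 and 3·y_pick-and-place + 3·y_solder = 16.5.
Solving: y_pick-and-place = 2.5, y_solder = 3.
Shadow price of pick-and-place = 2.5.

2.5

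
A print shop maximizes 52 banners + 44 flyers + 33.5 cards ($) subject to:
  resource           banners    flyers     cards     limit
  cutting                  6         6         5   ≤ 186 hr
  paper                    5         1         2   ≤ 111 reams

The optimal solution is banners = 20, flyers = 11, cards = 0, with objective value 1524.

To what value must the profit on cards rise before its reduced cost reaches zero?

39

At the optimum: cutting uses 186 of 186 (binding); paper uses 111 of 111 (binding).
From A_Bᵀ y = c: 6·y_cutting + 5·y_paper = 52; 6·y_cutting + 1·y_paper = 44.
This yields shadow prices y_cutting = 7, y_paper = 2.
cards enters the basis when its profit ≥ yᵀa₃ = 7·5 + 2·2 = 39.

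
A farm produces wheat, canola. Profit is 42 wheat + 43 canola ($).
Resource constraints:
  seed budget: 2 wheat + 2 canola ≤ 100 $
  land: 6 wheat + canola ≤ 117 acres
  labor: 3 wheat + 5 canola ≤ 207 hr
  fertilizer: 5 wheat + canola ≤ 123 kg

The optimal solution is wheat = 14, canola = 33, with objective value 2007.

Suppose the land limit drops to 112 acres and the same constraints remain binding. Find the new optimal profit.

Check each constraint at x*: seed budget 94/100 (slack 6); land 117/117 (tight); labor 207/207 (tight); fertilizer 103/123 (slack 20).
By complementary slackness, y = 0 for the non-binding constraints.
From A_Bᵀ y = c: 6·y_land + 3·y_labor = 42; 1·y_land + 5·y_labor = 43.
Solving: y_land = 3, y_labor = 8.
Δz = y_land·Δb = 3 × (-5) = -15, so new z* = 2007 − 15 = 1992.

1992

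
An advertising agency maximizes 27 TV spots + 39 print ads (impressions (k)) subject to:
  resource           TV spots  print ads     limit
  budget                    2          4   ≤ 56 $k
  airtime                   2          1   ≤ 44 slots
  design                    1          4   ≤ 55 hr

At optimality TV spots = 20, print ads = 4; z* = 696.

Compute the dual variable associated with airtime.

5

Binding: budget and airtime. Non-binding: design (19 unused).
By complementary slackness, y = 0 for the non-binding constraint.
The binding rows give the dual system: 2·y_budget + 2·y_airtime = 27 and 4·y_budget + 1·y_airtime = 39.
This yields shadow prices y_budget = 8.5, y_airtime = 5.
Shadow price of airtime = 5.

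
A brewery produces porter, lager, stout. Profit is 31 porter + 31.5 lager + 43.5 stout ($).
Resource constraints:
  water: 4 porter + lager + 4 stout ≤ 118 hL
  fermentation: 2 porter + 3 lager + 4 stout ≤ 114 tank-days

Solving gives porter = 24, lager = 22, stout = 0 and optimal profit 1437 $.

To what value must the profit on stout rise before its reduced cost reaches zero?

50

At the optimum: water uses 118 of 118 (binding); fermentation uses 114 of 114 (binding).
From A_Bᵀ y = c: 4·y_water + 2·y_fermentation = 31; 1·y_water + 3·y_fermentation = 31.5.
→ y_water = 3 and y_fermentation = 9.5.
stout enters the basis when its profit ≥ yᵀa₃ = 3·4 + 9.5·4 = 50.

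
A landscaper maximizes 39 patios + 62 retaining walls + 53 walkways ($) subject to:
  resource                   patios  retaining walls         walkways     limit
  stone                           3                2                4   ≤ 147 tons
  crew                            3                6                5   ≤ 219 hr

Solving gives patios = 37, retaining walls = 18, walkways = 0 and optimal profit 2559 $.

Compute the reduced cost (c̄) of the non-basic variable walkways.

-8

At the optimum: stone uses 147 of 147 (binding); crew uses 219 of 219 (binding).
Dual feasibility on the basic columns requires 3·y_stone + 3·y_crew = 39, 2·y_stone + 6·y_crew = 62.
Solving: y_stone = 4, y_crew = 9.
Reduced cost of walkways: c₃ − yᵀa₃ = 53 − (4·4 + 9·5) = 53 − 61 = -8.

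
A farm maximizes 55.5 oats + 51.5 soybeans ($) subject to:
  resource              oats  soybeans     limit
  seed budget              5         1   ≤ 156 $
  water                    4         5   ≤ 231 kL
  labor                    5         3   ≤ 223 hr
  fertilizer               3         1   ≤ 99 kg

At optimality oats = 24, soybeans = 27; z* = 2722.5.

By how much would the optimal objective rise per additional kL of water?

9

Check each constraint at x*: seed budget 147/156 (slack 9); water 231/231 (tight); labor 201/223 (slack 22); fertilizer 99/99 (tight).
Since seed budget, labor are not tight, their duals are 0.
The binding rows give the dual system: 4·y_water + 3·y_fertilizer = 55.5 and 5·y_water + 1·y_fertilizer = 51.5.
→ y_water = 9 and y_fertilizer = 6.5.
Shadow price of water = 9.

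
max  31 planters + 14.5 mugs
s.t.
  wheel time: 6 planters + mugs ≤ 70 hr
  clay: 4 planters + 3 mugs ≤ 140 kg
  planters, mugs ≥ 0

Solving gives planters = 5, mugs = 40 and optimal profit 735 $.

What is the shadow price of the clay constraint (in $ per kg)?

At the optimum: wheel time uses 70 of 70 (binding); clay uses 140 of 140 (binding).
Dual feasibility on the basic columns requires 6·y_wheel time + 4·y_clay = 31, 1·y_wheel time + 3·y_clay = 14.5.
Solving: y_wheel time = 2.5, y_clay = 4.
Shadow price of clay = 4.

4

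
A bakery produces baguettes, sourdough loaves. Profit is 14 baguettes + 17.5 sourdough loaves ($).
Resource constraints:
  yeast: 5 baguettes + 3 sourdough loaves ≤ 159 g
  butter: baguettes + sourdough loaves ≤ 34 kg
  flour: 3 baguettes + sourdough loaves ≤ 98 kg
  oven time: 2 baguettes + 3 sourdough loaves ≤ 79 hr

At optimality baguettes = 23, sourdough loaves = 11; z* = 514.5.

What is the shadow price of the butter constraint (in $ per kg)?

7

Check each constraint at x*: yeast 148/159 (slack 11); butter 34/34 (tight); flour 80/98 (slack 18); oven time 79/79 (tight).
By complementary slackness, y = 0 for the non-binding constraints.
From A_Bᵀ y = c: 1·y_butter + 2·y_oven time = 14; 1·y_butter + 3·y_oven time = 17.5.
This yields shadow prices y_butter = 7, y_oven time = 3.5.
Shadow price of butter = 7.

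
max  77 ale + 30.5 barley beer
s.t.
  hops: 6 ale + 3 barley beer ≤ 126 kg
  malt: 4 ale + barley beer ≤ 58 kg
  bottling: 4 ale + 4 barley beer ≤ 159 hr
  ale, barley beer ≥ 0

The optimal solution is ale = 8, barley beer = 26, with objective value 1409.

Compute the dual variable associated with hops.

At the optimum: hops uses 126 of 126 (binding); malt uses 58 of 58 (binding); bottling uses 136 of 159 (slack = 23).
Slack constraints have shadow price 0 (complementary slackness).
The binding rows give the dual system: 6·y_hops + 4·y_malt = 77 and 3·y_hops + 1·y_malt = 30.5.
→ y_hops = 7.5 and y_malt = 8.
Shadow price of hops = 7.5.

7.5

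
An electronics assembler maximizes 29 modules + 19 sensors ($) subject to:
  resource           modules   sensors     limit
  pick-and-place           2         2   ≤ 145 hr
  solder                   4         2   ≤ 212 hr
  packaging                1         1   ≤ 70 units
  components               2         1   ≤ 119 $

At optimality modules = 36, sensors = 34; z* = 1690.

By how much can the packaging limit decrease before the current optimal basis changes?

Binding constraints: solder, packaging. The basis is B = [[4,2],[1,1]] with det 2.
Per unit decrease in packaging, x* moves by d = (1, -2).
The basis stays optimal until sensors reaches 0; allowable decrease = 17 units.

17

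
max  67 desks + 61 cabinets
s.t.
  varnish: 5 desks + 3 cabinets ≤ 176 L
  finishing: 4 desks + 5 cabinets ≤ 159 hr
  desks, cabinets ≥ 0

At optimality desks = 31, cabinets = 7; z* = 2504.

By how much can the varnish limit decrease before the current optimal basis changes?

80.6

Binding constraints: varnish, finishing. The basis is B = [[5,3],[4,5]] with det 13.
Per unit decrease in varnish, x* moves by d = (-0.3846, 0.3077).
The basis stays optimal until desks reaches 0; allowable decrease = 80.6 L.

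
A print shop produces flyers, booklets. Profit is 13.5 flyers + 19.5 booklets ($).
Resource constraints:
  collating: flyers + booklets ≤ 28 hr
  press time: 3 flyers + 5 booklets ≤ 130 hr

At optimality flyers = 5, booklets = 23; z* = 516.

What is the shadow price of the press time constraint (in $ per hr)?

3

Both collating and press time are binding at x*.
Dual feasibility on the basic columns requires 1·y_collating + 3·y_press time = 13.5, 1·y_collating + 5·y_press time = 19.5.
This yields shadow prices y_collating = 4.5, y_press time = 3.
Shadow price of press time = 3.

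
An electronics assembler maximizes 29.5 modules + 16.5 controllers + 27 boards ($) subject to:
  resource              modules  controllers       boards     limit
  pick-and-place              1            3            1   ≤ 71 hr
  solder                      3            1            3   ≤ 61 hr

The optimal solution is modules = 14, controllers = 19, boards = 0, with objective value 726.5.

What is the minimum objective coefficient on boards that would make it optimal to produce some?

Check each constraint at x*: pick-and-place 71/71 (tight); solder 61/61 (tight).
The binding rows give the dual system: 1·y_pick-and-place + 3·y_solder = 29.5 and 3·y_pick-and-place + 1·y_solder = 16.5.
→ y_pick-and-place = 2.5 and y_solder = 9.
boards enters the basis when its profit ≥ yᵀa₃ = 2.5·1 + 9·3 = 29.5.

29.5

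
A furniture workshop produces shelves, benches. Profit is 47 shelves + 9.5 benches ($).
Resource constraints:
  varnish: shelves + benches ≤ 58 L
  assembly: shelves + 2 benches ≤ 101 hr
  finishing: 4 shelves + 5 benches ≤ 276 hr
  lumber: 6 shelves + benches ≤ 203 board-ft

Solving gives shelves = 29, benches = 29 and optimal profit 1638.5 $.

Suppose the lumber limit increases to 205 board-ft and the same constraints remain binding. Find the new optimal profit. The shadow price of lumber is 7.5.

Δb = 2, so new z* = 1638.5 + (7.5)·(2) = 1638.5 + 15 = 1653.5.

1653.5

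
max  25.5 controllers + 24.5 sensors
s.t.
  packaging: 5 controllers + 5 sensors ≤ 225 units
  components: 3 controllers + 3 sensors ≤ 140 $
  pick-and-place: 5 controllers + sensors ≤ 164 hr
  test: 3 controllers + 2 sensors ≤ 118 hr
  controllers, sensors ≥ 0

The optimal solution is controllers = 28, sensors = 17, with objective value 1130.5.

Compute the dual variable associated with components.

Check each constraint at x*: packaging 225/225 (tight); components 135/140 (slack 5); pick-and-place 157/164 (slack 7); test 118/118 (tight).
Since components, pick-and-place are not tight, their duals are 0.
Dual feasibility on the basic columns requires 5·y_packaging + 3·y_test = 25.5, 5·y_packaging + 2·y_test = 24.5.
→ y_packaging = 4.5 and y_test = 1.
Shadow price of components = 0.

0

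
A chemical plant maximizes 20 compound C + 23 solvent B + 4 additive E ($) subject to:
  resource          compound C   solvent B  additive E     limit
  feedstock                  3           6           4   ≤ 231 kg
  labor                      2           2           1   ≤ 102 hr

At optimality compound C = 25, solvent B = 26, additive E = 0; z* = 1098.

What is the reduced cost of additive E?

At the optimum: feedstock uses 231 of 231 (binding); labor uses 102 of 102 (binding).
Dual feasibility on the basic columns requires 3·y_feedstock + 2·y_labor = 20, 6·y_feedstock + 2·y_labor = 23.
Solving: y_feedstock = 1, y_labor = 8.5.
Reduced cost of additive E: c₃ − yᵀa₃ = 4 − (1·4 + 8.5·1) = 4 − 12.5 = -8.5.

-8.5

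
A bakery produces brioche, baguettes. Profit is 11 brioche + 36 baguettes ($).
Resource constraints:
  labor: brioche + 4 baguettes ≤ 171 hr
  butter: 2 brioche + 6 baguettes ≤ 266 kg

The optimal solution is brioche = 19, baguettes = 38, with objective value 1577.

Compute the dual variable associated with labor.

3

At the optimum: labor uses 171 of 171 (binding); butter uses 266 of 266 (binding).
The binding rows give the dual system: 1·y_labor + 2·y_butter = 11 and 4·y_labor + 6·y_butter = 36.
This yields shadow prices y_labor = 3, y_butter = 4.
Shadow price of labor = 3.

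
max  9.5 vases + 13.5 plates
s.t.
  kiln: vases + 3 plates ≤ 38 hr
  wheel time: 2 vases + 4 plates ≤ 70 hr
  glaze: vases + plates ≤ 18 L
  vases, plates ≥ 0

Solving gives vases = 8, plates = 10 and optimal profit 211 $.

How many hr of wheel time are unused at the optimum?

wheel time used = 2·8 + 4·10 = 56; slack = 70 − 56 = 14.

14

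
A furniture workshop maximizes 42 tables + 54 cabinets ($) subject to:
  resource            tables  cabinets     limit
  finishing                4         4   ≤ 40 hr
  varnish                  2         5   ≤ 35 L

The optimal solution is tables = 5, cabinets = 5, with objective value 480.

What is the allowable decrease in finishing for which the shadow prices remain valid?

Binding constraints: finishing, varnish. The basis is B = [[4,4],[2,5]] with det 12.
Per unit decrease in finishing, x* moves by d = (-0.4167, 0.1667).
The basis stays optimal until tables reaches 0; allowable decrease = 12 hr.

12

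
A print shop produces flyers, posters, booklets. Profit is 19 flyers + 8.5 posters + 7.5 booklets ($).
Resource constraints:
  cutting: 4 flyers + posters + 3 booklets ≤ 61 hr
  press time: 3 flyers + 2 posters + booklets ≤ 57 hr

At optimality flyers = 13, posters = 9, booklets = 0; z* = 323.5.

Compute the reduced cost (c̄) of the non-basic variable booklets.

-3

Both cutting and press time are binding at x*.
Dual feasibility on the basic columns requires 4·y_cutting + 3·y_press time = 19, 1·y_cutting + 2·y_press time = 8.5.
Solving: y_cutting = 2.5, y_press time = 3.
Reduced cost of booklets: c₃ − yᵀa₃ = 7.5 − (2.5·3 + 3·1) = 7.5 − 10.5 = -3.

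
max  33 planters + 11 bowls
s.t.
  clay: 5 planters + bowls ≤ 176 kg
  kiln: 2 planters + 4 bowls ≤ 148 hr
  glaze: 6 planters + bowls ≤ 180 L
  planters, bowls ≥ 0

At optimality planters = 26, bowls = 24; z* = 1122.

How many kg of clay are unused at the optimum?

clay used = 5·26 + 1·24 = 154; slack = 176 − 154 = 22.

22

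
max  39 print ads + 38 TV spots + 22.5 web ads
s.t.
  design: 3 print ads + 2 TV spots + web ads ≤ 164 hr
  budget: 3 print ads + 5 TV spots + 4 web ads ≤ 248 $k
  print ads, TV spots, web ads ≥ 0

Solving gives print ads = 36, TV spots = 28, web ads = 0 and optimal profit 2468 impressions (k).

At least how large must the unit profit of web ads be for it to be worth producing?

25

At the optimum: design uses 164 of 164 (binding); budget uses 248 of 248 (binding).
Dual feasibility on the basic columns requires 3·y_design + 3·y_budget = 39, 2·y_design + 5·y_budget = 38.
→ y_design = 9 and y_budget = 4.
web ads enters the basis when its profit ≥ yᵀa₃ = 9·1 + 4·4 = 25.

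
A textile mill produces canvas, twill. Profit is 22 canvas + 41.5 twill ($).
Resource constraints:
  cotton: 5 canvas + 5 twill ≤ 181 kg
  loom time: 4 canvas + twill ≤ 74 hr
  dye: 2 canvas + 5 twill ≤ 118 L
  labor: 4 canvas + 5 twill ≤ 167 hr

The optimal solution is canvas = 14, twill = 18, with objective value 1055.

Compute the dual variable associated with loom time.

Check each constraint at x*: cotton 160/181 (slack 21); loom time 74/74 (tight); dye 118/118 (tight); labor 146/167 (slack 21).
Since cotton, labor are not tight, their duals are 0.
Dual feasibility on the basic columns requires 4·y_loom time + 2·y_dye = 22, 1·y_loom time + 5·y_dye = 41.5.
Solving: y_loom time = 1.5, y_dye = 8.
Shadow price of loom time = 1.5.

1.5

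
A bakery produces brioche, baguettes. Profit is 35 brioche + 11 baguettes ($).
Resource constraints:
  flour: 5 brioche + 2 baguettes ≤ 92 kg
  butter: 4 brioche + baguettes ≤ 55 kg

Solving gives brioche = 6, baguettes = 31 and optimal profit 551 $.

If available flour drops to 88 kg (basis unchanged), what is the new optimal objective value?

Both flour and butter are binding at x*.
The binding rows give the dual system: 5·y_flour + 4·y_butter = 35 and 2·y_flour + 1·y_butter = 11.
This yields shadow prices y_flour = 3, y_butter = 5.
Δz = y_flour·Δb = 3 × (-4) = -12, so new z* = 551 − 12 = 539.

539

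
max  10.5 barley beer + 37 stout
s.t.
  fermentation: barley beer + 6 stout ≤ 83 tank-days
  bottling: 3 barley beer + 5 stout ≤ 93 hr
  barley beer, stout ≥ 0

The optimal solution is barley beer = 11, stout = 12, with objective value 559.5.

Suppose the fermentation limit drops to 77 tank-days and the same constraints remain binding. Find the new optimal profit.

At the optimum: fermentation uses 83 of 83 (binding); bottling uses 93 of 93 (binding).
From A_Bᵀ y = c: 1·y_fermentation + 3·y_bottling = 10.5; 6·y_fermentation + 5·y_bottling = 37.
→ y_fermentation = 4.5 and y_bottling = 2.
Δz = y_fermentation·Δb = 4.5 × (-6) = -27, so new z* = 559.5 − 27 = 532.5.

532.5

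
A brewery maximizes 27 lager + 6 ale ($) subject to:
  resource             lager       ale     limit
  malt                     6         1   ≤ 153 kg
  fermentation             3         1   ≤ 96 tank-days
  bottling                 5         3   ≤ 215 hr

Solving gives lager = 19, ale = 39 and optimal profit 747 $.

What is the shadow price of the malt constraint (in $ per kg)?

Check each constraint at x*: malt 153/153 (tight); fermentation 96/96 (tight); bottling 212/215 (slack 3).
Since bottling is not tight, its dual is 0.
The binding rows give the dual system: 6·y_malt + 3·y_fermentation = 27 and 1·y_malt + 1·y_fermentation = 6.
Solving: y_malt = 3, y_fermentation = 3.
Shadow price of malt = 3.

3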